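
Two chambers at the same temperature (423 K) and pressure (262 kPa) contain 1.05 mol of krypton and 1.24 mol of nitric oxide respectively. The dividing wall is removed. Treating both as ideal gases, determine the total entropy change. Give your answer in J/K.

ΔS_mix = 13.1 J/K

Mole fractions: x_A = 1.05/2.29 = 0.459, x_B = 0.541.
ΔS_mix = −R(n_A ln x_A + n_B ln x_B) = −8.314 × (1.05 ln 0.459 + 1.24 ln 0.541) = 13.1 J/K.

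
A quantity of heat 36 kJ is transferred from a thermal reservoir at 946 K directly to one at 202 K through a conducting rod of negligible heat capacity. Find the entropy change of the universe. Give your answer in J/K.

ΔS_total = 140 J/K

ΔS_hot = −Q/T_H = −36000/946 = -38.05 J/K and ΔS_cold = +Q/T_C = 36000/202 = 178.2 J/K.
ΔS_total = -38.05 + 178.2 = 140 J/K, positive as the second law requires.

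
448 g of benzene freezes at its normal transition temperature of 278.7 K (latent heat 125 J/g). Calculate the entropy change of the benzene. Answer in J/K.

ΔS = -201 J/K

Heat released by the substance: Q = −mL = −448 × 125 = −56000 J.
At constant T, ΔS = Q_rev/T = −56000 / 278.7 = -201 J/K.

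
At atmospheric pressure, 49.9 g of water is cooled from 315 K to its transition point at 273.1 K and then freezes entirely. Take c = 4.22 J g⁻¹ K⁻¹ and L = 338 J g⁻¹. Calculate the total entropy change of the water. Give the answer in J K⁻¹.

ΔS = -91.8 J/K

Cooling step: ΔS₁ = m c ln(T_tr/T_i) = 49.9 × 4.22 × ln(273.1/315) = -30.06 J/K.
Phase change: ΔS₂ = −mL/T_tr = −49.9 × 338 / 273.1 = -61.76 J/K.
ΔS_total = (-30.06) + (-61.76) = -91.8 J/K.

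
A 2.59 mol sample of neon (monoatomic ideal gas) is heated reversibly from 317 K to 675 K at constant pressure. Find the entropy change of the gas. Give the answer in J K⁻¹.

ΔS = 40.7 J/K

At constant pressure, ΔS = nC_p ln(T₂/T₁) with C_p = 5R/2 = 20.79 J mol⁻¹ K⁻¹.
ΔS = 2.59 × 20.79 × ln(675/317) = 40.7 J/K.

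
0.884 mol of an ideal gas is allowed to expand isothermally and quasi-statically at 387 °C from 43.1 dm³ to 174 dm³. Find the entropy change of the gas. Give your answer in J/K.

For an isothermal ideal gas ΔS_gas = nR ln(V₂/V₁) = 0.884 × 8.314 × ln(174/43.1) = 10.3 J/K.

ΔS_gas = 10.3 J/K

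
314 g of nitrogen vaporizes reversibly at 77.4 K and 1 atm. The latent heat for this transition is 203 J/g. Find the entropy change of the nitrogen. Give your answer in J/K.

Heat absorbed by the substance: Q = mL = 314 × 203 = 63742 J.
At constant T, ΔS = Q_rev/T = 63742 / 77.4 = 824 J/K.

ΔS = 824 J/K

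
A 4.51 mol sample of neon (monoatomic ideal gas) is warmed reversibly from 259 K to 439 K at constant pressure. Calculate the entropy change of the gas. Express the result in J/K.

ΔS = 49.5 J/K

At constant pressure, ΔS = nC_p ln(T₂/T₁) with C_p = 5R/2 = 20.79 J mol⁻¹ K⁻¹.
ΔS = 4.51 × 20.79 × ln(439/259) = 49.5 J/K.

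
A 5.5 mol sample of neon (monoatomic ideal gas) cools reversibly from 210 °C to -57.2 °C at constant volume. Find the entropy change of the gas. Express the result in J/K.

ΔS = -55.2 J/K

In kelvin: T₁ = 483.15 K, T₂ = 215.95 K. At constant volume, ΔS = nC_V ln(T₂/T₁) with C_V = 3R/2 = 12.47 J mol⁻¹ K⁻¹.
ΔS = 5.5 × 12.47 × ln(215.95/483.15) = -55.2 J/K.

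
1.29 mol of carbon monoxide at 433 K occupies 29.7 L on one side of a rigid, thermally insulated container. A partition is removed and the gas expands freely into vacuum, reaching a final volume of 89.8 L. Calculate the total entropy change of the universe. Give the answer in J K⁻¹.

No heat is exchanged and no work is done, so the ideal-gas temperature stays constant.
Entropy is a state function; using a reversible isothermal path, ΔS_gas = nR ln(V₂/V₁) = 1.29 × 8.314 × ln(89.8/29.7) = 11.9 J/K.
The insulated surroundings exchange no heat, so ΔS_surr = 0 and ΔS_universe = ΔS_gas.

ΔS_universe = 11.9 J/K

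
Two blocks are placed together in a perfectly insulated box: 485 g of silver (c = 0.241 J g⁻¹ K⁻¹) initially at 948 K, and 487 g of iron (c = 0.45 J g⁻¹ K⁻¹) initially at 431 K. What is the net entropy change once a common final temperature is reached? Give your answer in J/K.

Energy balance: T_f = (m₁c₁T₁ + m₂c₂T₂)/(m₁c₁ + m₂c₂) = 610.83 K.
ΔS₁ = m₁c₁ ln(T_f/T₁) = 116.885 × ln(610.83/948) = -51.375 J/K.
ΔS₂ = m₂c₂ ln(T_f/T₂) = 219.15 × ln(610.83/431) = 76.42 J/K.
ΔS_total = -51.375 + 76.42 = 25 J/K.

ΔS_total = 25 J/K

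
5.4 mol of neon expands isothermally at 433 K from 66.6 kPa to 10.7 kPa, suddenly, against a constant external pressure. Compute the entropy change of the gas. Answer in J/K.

ΔS_gas = 82.1 J/K

Entropy is a state function, so ΔS_gas depends only on the end states.
For an isothermal ideal gas ΔS_gas = nR ln(P₁/P₂) = 5.4 × 8.314 × ln(66.6/10.7) = 82.1 J/K.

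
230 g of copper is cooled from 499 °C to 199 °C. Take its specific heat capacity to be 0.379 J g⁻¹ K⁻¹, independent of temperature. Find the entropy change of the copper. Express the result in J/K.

In kelvin: T₁ = 772.15 K, T₂ = 472.15 K. ΔS = ∫dQ_rev/T = m c ln(T₂/T₁) = 230 × 0.379 × ln(472.15/772.15) = -42.9 J/K.

ΔS = -42.9 J/K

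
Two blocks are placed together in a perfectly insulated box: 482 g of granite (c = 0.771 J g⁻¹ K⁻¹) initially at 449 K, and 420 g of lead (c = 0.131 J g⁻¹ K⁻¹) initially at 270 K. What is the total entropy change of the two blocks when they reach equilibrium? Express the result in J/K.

ΔS_total = 5.46 J/K

Energy balance: T_f = (m₁c₁T₁ + m₂c₂T₂)/(m₁c₁ + m₂c₂) = 425.92 K.
ΔS₁ = m₁c₁ ln(T_f/T₁) = 371.622 × ln(425.92/449) = -19.614 J/K.
ΔS₂ = m₂c₂ ln(T_f/T₂) = 55.02 × ln(425.92/270) = 25.079 J/K.
ΔS_total = -19.614 + 25.079 = 5.46 J/K.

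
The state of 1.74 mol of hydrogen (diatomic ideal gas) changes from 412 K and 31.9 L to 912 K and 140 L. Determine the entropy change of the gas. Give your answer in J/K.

ΔS = 50.1 J/K

Entropy is a state function: ΔS = nC_V ln(T₂/T₁) + nR ln(V₂/V₁), with C_V = 5R/2 = 20.79 J mol⁻¹ K⁻¹ for a diatomic ideal gas.
ΔS = 1.74 × [20.79 × ln(912/412) + 8.314 × ln(140/31.9)] = 50.1 J/K.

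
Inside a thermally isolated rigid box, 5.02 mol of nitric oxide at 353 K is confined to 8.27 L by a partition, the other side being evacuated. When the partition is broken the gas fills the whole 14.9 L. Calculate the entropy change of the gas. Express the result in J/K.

For an ideal gas in free expansion Q = 0 and W = 0, so T is unchanged.
Entropy is a state function; using a reversible isothermal path, ΔS_gas = nR ln(V₂/V₁) = 5.02 × 8.314 × ln(14.9/8.27) = 24.6 J/K.

ΔS_gas = 24.6 J/K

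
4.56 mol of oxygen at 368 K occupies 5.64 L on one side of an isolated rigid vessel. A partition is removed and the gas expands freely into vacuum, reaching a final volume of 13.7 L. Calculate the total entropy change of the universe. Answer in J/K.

ΔS_universe = 33.6 J/K

No heat is exchanged and no work is done, so the ideal-gas temperature stays constant.
Entropy is a state function; using a reversible isothermal path, ΔS_gas = nR ln(V₂/V₁) = 4.56 × 8.314 × ln(13.7/5.64) = 33.6 J/K.
The insulated surroundings exchange no heat, so ΔS_surr = 0 and ΔS_universe = ΔS_gas.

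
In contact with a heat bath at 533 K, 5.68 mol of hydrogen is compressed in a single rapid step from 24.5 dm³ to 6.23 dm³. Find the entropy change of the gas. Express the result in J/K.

ΔS_gas = -64.7 J/K

Entropy is a state function, so ΔS_gas depends only on the end states.
For an isothermal ideal gas ΔS_gas = nR ln(V₂/V₁) = 5.68 × 8.314 × ln(6.23/24.5) = -64.7 J/K.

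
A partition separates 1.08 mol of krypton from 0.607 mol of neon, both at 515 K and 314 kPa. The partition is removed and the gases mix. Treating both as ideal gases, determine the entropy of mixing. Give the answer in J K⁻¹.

ΔS_mix = 9.16 J/K

Mole fractions: x_A = 1.08/1.69 = 0.64, x_B = 0.36.
ΔS_mix = −R(n_A ln x_A + n_B ln x_B) = −8.314 × (1.08 ln 0.64 + 0.607 ln 0.36) = 9.16 J/K.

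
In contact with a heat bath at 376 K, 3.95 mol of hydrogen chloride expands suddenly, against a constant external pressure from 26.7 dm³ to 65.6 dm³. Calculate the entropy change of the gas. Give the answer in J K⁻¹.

Entropy is a state function, so ΔS_gas depends only on the end states.
For an isothermal ideal gas ΔS_gas = nR ln(V₂/V₁) = 3.95 × 8.314 × ln(65.6/26.7) = 29.5 J/K.

ΔS_gas = 29.5 J/K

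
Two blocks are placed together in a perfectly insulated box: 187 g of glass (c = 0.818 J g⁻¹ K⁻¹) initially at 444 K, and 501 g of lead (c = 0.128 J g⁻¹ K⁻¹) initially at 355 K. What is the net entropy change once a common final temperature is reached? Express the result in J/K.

Energy balance: T_f = (m₁c₁T₁ + m₂c₂T₂)/(m₁c₁ + m₂c₂) = 417.71 K.
ΔS₁ = m₁c₁ ln(T_f/T₁) = 152.966 × ln(417.71/444) = -9.3366 J/K.
ΔS₂ = m₂c₂ ln(T_f/T₂) = 64.128 × ln(417.71/355) = 10.432 J/K.
ΔS_total = -9.3366 + 10.432 = 1.1 J/K.

ΔS_total = 1.1 J/K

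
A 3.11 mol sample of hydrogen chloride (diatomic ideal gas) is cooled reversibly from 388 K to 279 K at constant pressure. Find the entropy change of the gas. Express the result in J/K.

At constant pressure, ΔS = nC_p ln(T₂/T₁) with C_p = 7R/2 = 29.1 J mol⁻¹ K⁻¹.
ΔS = 3.11 × 29.1 × ln(279/388) = -29.8 J/K.

ΔS = -29.8 J/K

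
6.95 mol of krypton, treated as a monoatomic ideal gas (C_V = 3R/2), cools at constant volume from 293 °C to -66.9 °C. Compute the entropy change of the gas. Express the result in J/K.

In kelvin: T₁ = 566.15 K, T₂ = 206.25 K. At constant volume, ΔS = nC_V ln(T₂/T₁) with C_V = 3R/2 = 12.47 J mol⁻¹ K⁻¹.
ΔS = 6.95 × 12.47 × ln(206.25/566.15) = -87.5 J/K.

ΔS = -87.5 J/K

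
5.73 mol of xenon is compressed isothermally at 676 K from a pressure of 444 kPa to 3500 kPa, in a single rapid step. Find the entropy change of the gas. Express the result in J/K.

ΔS_gas = -98.4 J/K

Entropy is a state function, so ΔS_gas depends only on the end states.
For an isothermal ideal gas ΔS_gas = nR ln(P₁/P₂) = 5.73 × 8.314 × ln(444/3500) = -98.4 J/K.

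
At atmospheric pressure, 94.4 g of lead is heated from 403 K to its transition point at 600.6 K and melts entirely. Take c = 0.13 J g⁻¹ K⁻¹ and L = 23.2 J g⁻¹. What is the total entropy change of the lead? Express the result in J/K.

Warming step: ΔS₁ = m c ln(T_tr/T_i) = 94.4 × 0.13 × ln(600.6/403) = 4.896 J/K.
Phase change: ΔS₂ = +mL/T_tr = 94.4 × 23.2 / 600.6 = 3.646 J/K.
ΔS_total = (4.896) + (3.646) = 8.54 J/K.

ΔS = 8.54 J/K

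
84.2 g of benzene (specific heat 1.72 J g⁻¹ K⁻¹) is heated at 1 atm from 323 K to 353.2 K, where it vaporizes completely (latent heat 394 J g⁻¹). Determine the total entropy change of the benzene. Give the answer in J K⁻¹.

ΔS = 107 J/K

Warming step: ΔS₁ = m c ln(T_tr/T_i) = 84.2 × 1.72 × ln(353.2/323) = 12.94 J/K.
Phase change: ΔS₂ = +mL/T_tr = 84.2 × 394 / 353.2 = 93.93 J/K.
ΔS_total = (12.94) + (93.93) = 107 J/K.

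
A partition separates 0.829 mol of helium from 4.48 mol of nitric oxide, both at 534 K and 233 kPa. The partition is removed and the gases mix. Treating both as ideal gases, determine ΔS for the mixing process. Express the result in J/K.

Mole fractions: x_A = 0.829/5.31 = 0.156, x_B = 0.844.
ΔS_mix = −R(n_A ln x_A + n_B ln x_B) = −8.314 × (0.829 ln 0.156 + 4.48 ln 0.844) = 19.1 J/K.

ΔS_mix = 19.1 J/K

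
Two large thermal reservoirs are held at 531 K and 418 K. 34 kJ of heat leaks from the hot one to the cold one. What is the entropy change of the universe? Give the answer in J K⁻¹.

ΔS_total = 17.3 J/K

ΔS_hot = −Q/T_H = −34000/531 = -64.03 J/K and ΔS_cold = +Q/T_C = 34000/418 = 81.34 J/K.
ΔS_total = -64.03 + 81.34 = 17.3 J/K, positive as the second law requires.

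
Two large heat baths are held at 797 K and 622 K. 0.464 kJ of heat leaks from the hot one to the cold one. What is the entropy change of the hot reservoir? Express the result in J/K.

The hot reservoir loses heat Q, so ΔS_hot = −Q/T_H = −464/797 = -0.582 J/K.

ΔS_hot = -0.582 J/K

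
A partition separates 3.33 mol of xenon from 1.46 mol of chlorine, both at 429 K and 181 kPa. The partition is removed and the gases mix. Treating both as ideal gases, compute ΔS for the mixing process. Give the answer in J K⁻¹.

Mole fractions: x_A = 3.33/4.79 = 0.695, x_B = 0.305.
ΔS_mix = −R(n_A ln x_A + n_B ln x_B) = −8.314 × (3.33 ln 0.695 + 1.46 ln 0.305) = 24.5 J/K.

ΔS_mix = 24.5 J/K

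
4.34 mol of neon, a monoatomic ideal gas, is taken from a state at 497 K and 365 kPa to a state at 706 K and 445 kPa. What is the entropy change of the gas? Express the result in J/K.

ΔS = nC_p ln(T₂/T₁) − nR ln(P₂/P₁), with C_p = 5R/2 = 20.79 J mol⁻¹ K⁻¹ for a monoatomic ideal gas.
ΔS = 4.34 × [20.79 × ln(706/497) − 8.314 × ln(445/365)] = 24.5 J/K.

ΔS = 24.5 J/K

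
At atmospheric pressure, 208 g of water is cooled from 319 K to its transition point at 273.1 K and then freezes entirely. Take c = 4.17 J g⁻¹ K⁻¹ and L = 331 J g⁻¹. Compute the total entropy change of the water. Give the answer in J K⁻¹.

Cooling step: ΔS₁ = m c ln(T_tr/T_i) = 208 × 4.17 × ln(273.1/319) = -134.7 J/K.
Phase change: ΔS₂ = −mL/T_tr = −208 × 331 / 273.1 = -252.1 J/K.
ΔS_total = (-134.7) + (-252.1) = -387 J/K.

ΔS = -387 J/K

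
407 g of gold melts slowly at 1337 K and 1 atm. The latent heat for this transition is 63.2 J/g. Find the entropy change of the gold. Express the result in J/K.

Heat absorbed by the substance: Q = mL = 407 × 63.2 = 25722.4 J.
At constant T, ΔS = Q_rev/T = 25722.4 / 1337 = 19.2 J/K.

ΔS = 19.2 J/K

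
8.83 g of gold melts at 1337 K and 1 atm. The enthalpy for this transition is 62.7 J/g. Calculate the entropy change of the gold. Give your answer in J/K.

Heat absorbed by the substance: Q = mL = 8.83 × 62.7 = 553.641 J.
At constant T, ΔS = Q_rev/T = 553.641 / 1337 = 0.414 J/K.

ΔS = 0.414 J/K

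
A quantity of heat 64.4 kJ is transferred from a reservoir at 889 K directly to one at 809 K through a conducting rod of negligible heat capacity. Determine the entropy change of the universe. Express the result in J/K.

ΔS_hot = −Q/T_H = −64400/889 = -72.44 J/K and ΔS_cold = +Q/T_C = 64400/809 = 79.6 J/K.
ΔS_total = -72.44 + 79.6 = 7.16 J/K, positive as the second law requires.

ΔS_total = 7.16 J/K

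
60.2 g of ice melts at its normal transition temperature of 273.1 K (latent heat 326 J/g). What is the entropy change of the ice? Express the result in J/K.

Heat absorbed by the substance: Q = mL = 60.2 × 326 = 19625.2 J.
At constant T, ΔS = Q_rev/T = 19625.2 / 273.1 = 71.9 J/K.

ΔS = 71.9 J/K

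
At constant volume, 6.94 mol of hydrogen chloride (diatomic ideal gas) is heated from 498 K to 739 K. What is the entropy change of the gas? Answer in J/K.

At constant volume, ΔS = nC_V ln(T₂/T₁) with C_V = 5R/2 = 20.79 J mol⁻¹ K⁻¹.
ΔS = 6.94 × 20.79 × ln(739/498) = 56.9 J/K.

ΔS = 56.9 J/K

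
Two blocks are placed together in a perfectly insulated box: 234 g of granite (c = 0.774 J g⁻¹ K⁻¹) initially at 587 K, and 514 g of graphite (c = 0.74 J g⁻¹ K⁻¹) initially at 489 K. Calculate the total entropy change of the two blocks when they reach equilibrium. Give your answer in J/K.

ΔS_total = 2.09 J/K

Energy balance: T_f = (m₁c₁T₁ + m₂c₂T₂)/(m₁c₁ + m₂c₂) = 520.61 K.
ΔS₁ = m₁c₁ ln(T_f/T₁) = 181.116 × ln(520.61/587) = -21.74 J/K.
ΔS₂ = m₂c₂ ln(T_f/T₂) = 380.36 × ln(520.61/489) = 23.83 J/K.
ΔS_total = -21.74 + 23.83 = 2.09 J/K.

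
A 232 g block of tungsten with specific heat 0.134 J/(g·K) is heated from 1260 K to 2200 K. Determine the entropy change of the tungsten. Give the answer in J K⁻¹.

ΔS = 17.3 J/K

ΔS = ∫dQ_rev/T = m c ln(T₂/T₁) = 232 × 0.134 × ln(2200/1260) = 17.3 J/K.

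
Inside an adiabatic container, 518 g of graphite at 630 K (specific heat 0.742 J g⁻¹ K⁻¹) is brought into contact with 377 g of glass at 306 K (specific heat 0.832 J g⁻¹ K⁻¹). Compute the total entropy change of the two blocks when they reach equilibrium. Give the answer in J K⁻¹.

ΔS_total = 43.1 J/K

Energy balance: T_f = (m₁c₁T₁ + m₂c₂T₂)/(m₁c₁ + m₂c₂) = 484.41 K.
ΔS₁ = m₁c₁ ln(T_f/T₁) = 384.356 × ln(484.41/630) = -101 J/K.
ΔS₂ = m₂c₂ ln(T_f/T₂) = 313.664 × ln(484.41/306) = 144.1 J/K.
ΔS_total = -101 + 144.1 = 43.1 J/K.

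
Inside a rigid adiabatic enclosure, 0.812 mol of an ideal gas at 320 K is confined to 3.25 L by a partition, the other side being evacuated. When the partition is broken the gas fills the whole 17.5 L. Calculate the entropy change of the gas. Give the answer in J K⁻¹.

ΔS_gas = 11.4 J/K

No heat is exchanged and no work is done, so the ideal-gas temperature stays constant.
Entropy is a state function; using a reversible isothermal path, ΔS_gas = nR ln(V₂/V₁) = 0.812 × 8.314 × ln(17.5/3.25) = 11.4 J/K.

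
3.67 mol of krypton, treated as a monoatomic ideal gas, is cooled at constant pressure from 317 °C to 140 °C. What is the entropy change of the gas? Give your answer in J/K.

In kelvin: T₁ = 590.15 K, T₂ = 413.15 K. At constant pressure, ΔS = nC_p ln(T₂/T₁) with C_p = 5R/2 = 20.79 J mol⁻¹ K⁻¹.
ΔS = 3.67 × 20.79 × ln(413.15/590.15) = -27.2 J/K.

ΔS = -27.2 J/K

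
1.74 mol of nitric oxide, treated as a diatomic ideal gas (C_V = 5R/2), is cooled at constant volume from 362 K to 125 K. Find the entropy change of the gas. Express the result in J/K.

ΔS = -38.5 J/K

At constant volume, ΔS = nC_V ln(T₂/T₁) with C_V = 5R/2 = 20.79 J mol⁻¹ K⁻¹.
ΔS = 1.74 × 20.79 × ln(125/362) = -38.5 J/K.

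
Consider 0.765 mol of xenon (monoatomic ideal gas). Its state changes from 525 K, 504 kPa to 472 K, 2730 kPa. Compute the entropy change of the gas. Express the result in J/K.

ΔS = -12.4 J/K

ΔS = nC_p ln(T₂/T₁) − nR ln(P₂/P₁), with C_p = 5R/2 = 20.79 J mol⁻¹ K⁻¹ for a monoatomic ideal gas.
ΔS = 0.765 × [20.79 × ln(472/525) − 8.314 × ln(2730/504)] = -12.4 J/K.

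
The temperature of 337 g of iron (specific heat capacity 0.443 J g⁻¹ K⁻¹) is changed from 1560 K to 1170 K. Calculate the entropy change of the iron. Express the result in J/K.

ΔS = -42.9 J/K

ΔS = ∫dQ_rev/T = m c ln(T₂/T₁) = 337 × 0.443 × ln(1170/1560) = -42.9 J/K.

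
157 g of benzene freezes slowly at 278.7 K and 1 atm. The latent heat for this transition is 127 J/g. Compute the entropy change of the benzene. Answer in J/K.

ΔS = -71.5 J/K

Heat released by the substance: Q = −mL = −157 × 127 = −19939 J.
At constant T, ΔS = Q_rev/T = −19939 / 278.7 = -71.5 J/K.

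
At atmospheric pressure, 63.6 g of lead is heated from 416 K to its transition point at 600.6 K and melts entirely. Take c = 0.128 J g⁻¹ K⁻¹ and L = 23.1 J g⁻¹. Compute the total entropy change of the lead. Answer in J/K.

ΔS = 5.44 J/K

Warming step: ΔS₁ = m c ln(T_tr/T_i) = 63.6 × 0.128 × ln(600.6/416) = 2.99 J/K.
Phase change: ΔS₂ = +mL/T_tr = 63.6 × 23.1 / 600.6 = 2.446 J/K.
ΔS_total = (2.99) + (2.446) = 5.44 J/K.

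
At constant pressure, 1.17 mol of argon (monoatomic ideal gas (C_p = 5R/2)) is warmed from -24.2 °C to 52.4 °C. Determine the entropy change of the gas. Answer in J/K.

In kelvin: T₁ = 248.95 K, T₂ = 325.55 K. At constant pressure, ΔS = nC_p ln(T₂/T₁) with C_p = 5R/2 = 20.79 J mol⁻¹ K⁻¹.
ΔS = 1.17 × 20.79 × ln(325.55/248.95) = 6.52 J/K.

ΔS = 6.52 J/K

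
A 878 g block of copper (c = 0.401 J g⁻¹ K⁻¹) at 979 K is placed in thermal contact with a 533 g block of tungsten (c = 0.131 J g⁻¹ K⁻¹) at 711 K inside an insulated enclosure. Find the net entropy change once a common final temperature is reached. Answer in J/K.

Energy balance: T_f = (m₁c₁T₁ + m₂c₂T₂)/(m₁c₁ + m₂c₂) = 934.65 K.
ΔS₁ = m₁c₁ ln(T_f/T₁) = 352.078 × ln(934.65/979) = -16.323 J/K.
ΔS₂ = m₂c₂ ln(T_f/T₂) = 69.823 × ln(934.65/711) = 19.096 J/K.
ΔS_total = -16.323 + 19.096 = 2.77 J/K.

ΔS_total = 2.77 J/K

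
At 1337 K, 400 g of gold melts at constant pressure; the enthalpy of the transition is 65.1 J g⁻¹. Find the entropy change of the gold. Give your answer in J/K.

ΔS = 19.5 J/K

Heat absorbed by the substance: Q = mL = 400 × 65.1 = 26040 J.
At constant T, ΔS = Q_rev/T = 26040 / 1337 = 19.5 J/K.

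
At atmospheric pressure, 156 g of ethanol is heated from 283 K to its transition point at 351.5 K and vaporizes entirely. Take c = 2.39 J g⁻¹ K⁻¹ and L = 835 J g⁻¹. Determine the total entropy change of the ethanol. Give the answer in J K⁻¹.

Warming step: ΔS₁ = m c ln(T_tr/T_i) = 156 × 2.39 × ln(351.5/283) = 80.82 J/K.
Phase change: ΔS₂ = +mL/T_tr = 156 × 835 / 351.5 = 370.6 J/K.
ΔS_total = (80.82) + (370.6) = 451 J/K.

ΔS = 451 J/K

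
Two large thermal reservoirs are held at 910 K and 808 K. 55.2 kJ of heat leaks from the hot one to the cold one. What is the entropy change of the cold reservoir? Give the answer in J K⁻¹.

ΔS_cold = 68.3 J/K

The cold reservoir gains heat Q, so ΔS_cold = +Q/T_C = 55200/808 = 68.3 J/K.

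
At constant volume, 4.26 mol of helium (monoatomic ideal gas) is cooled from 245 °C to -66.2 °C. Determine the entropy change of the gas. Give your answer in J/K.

ΔS = -48.8 J/K

In kelvin: T₁ = 518.15 K, T₂ = 206.95 K. At constant volume, ΔS = nC_V ln(T₂/T₁) with C_V = 3R/2 = 12.47 J mol⁻¹ K⁻¹.
ΔS = 4.26 × 12.47 × ln(206.95/518.15) = -48.8 J/K.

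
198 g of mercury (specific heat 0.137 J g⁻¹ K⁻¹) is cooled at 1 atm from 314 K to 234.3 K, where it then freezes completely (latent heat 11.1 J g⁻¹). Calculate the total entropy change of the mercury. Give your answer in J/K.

ΔS = -17.3 J/K

Cooling step: ΔS₁ = m c ln(T_tr/T_i) = 198 × 0.137 × ln(234.3/314) = -7.942 J/K.
Phase change: ΔS₂ = −mL/T_tr = −198 × 11.1 / 234.3 = -9.38 J/K.
ΔS_total = (-7.942) + (-9.38) = -17.3 J/K.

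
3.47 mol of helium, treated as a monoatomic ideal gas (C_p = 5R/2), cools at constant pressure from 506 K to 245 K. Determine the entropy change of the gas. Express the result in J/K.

At constant pressure, ΔS = nC_p ln(T₂/T₁) with C_p = 5R/2 = 20.79 J mol⁻¹ K⁻¹.
ΔS = 3.47 × 20.79 × ln(245/506) = -52.3 J/K.

ΔS = -52.3 J/K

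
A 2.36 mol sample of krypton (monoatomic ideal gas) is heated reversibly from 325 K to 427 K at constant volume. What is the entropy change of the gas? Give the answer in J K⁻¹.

At constant volume, ΔS = nC_V ln(T₂/T₁) with C_V = 3R/2 = 12.47 J mol⁻¹ K⁻¹.
ΔS = 2.36 × 12.47 × ln(427/325) = 8.03 J/K.

ΔS = 8.03 J/K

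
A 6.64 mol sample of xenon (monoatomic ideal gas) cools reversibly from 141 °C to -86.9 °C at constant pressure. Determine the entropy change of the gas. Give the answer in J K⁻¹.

In kelvin: T₁ = 414.15 K, T₂ = 186.25 K. At constant pressure, ΔS = nC_p ln(T₂/T₁) with C_p = 5R/2 = 20.79 J mol⁻¹ K⁻¹.
ΔS = 6.64 × 20.79 × ln(186.25/414.15) = -110 J/K.

ΔS = -110 J/K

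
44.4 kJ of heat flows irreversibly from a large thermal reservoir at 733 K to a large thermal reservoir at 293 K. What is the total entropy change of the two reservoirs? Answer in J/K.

ΔS_total = 91 J/K

ΔS_hot = −Q/T_H = −44400/733 = -60.573 J/K and ΔS_cold = +Q/T_C = 44400/293 = 151.54 J/K.
ΔS_total = -60.573 + 151.54 = 91 J/K, positive as the second law requires.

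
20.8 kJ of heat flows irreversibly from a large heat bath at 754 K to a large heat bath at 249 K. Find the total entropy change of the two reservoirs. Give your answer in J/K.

ΔS_hot = −Q/T_H = −20800/754 = -27.59 J/K and ΔS_cold = +Q/T_C = 20800/249 = 83.53 J/K.
ΔS_total = -27.59 + 83.53 = 55.9 J/K, positive as the second law requires.

ΔS_total = 55.9 J/K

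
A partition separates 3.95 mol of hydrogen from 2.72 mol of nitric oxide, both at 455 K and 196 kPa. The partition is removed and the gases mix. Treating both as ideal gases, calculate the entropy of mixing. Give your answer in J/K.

ΔS_mix = 37.5 J/K

Mole fractions: x_A = 3.95/6.67 = 0.592, x_B = 0.408.
ΔS_mix = −R(n_A ln x_A + n_B ln x_B) = −8.314 × (3.95 ln 0.592 + 2.72 ln 0.408) = 37.5 J/K.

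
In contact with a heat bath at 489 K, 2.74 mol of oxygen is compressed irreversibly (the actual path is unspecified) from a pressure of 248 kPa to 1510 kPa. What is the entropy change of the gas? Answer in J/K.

ΔS_gas = -41.2 J/K

Entropy is a state function, so ΔS_gas depends only on the end states.
For an isothermal ideal gas ΔS_gas = nR ln(P₁/P₂) = 2.74 × 8.314 × ln(248/1510) = -41.2 J/K.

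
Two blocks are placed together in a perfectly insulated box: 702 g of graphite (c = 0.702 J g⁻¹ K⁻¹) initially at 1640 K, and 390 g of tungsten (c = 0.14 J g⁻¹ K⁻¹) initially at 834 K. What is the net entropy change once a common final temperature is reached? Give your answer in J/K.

ΔS_total = 9.41 J/K

Energy balance: T_f = (m₁c₁T₁ + m₂c₂T₂)/(m₁c₁ + m₂c₂) = 1559.6 K.
ΔS₁ = m₁c₁ ln(T_f/T₁) = 492.804 × ln(1559.6/1640) = -24.77 J/K.
ΔS₂ = m₂c₂ ln(T_f/T₂) = 54.6 × ln(1559.6/834) = 34.18 J/K.
ΔS_total = -24.77 + 34.18 = 9.41 J/K.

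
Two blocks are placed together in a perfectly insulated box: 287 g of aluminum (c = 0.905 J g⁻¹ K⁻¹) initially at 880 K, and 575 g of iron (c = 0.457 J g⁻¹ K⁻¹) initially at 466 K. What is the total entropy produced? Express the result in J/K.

ΔS_total = 26 J/K

Energy balance: T_f = (m₁c₁T₁ + m₂c₂T₂)/(m₁c₁ + m₂c₂) = 671.8 K.
ΔS₁ = m₁c₁ ln(T_f/T₁) = 259.735 × ln(671.8/880) = -70.12 J/K.
ΔS₂ = m₂c₂ ln(T_f/T₂) = 262.775 × ln(671.8/466) = 96.11 J/K.
ΔS_total = -70.12 + 96.11 = 26 J/K.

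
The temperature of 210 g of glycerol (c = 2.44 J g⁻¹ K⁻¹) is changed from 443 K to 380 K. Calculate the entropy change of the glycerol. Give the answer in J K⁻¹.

ΔS = -78.6 J/K

ΔS = ∫dQ_rev/T = m c ln(T₂/T₁) = 210 × 2.44 × ln(380/443) = -78.6 J/K.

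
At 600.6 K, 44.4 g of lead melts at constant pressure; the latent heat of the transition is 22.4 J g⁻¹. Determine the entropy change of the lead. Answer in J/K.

Heat absorbed by the substance: Q = mL = 44.4 × 22.4 = 994.56 J.
At constant T, ΔS = Q_rev/T = 994.56 / 600.6 = 1.66 J/K.

ΔS = 1.66 J/K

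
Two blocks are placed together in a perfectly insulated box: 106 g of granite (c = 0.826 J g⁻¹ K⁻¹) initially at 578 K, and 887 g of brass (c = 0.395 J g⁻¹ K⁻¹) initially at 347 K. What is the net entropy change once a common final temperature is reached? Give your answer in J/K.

Energy balance: T_f = (m₁c₁T₁ + m₂c₂T₂)/(m₁c₁ + m₂c₂) = 393.19 K.
ΔS₁ = m₁c₁ ln(T_f/T₁) = 87.556 × ln(393.19/578) = -33.735 J/K.
ΔS₂ = m₂c₂ ln(T_f/T₂) = 350.365 × ln(393.19/347) = 43.78 J/K.
ΔS_total = -33.735 + 43.78 = 10 J/K.

ΔS_total = 10 J/K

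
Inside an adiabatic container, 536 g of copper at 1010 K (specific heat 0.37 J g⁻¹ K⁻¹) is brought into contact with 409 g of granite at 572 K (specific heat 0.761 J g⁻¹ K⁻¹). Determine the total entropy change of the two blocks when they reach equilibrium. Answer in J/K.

ΔS_total = 20.2 J/K

Energy balance: T_f = (m₁c₁T₁ + m₂c₂T₂)/(m₁c₁ + m₂c₂) = 742.47 K.
ΔS₁ = m₁c₁ ln(T_f/T₁) = 198.32 × ln(742.47/1010) = -61.03 J/K.
ΔS₂ = m₂c₂ ln(T_f/T₂) = 311.249 × ln(742.47/572) = 81.19 J/K.
ΔS_total = -61.03 + 81.19 = 20.2 J/K.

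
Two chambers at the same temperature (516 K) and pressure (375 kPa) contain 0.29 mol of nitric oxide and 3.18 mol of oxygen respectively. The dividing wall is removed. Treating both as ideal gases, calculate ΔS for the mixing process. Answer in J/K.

ΔS_mix = 8.29 J/K

Mole fractions: x_A = 0.29/3.47 = 0.0836, x_B = 0.916.
ΔS_mix = −R(n_A ln x_A + n_B ln x_B) = −8.314 × (0.29 ln 0.0836 + 3.18 ln 0.916) = 8.29 J/K.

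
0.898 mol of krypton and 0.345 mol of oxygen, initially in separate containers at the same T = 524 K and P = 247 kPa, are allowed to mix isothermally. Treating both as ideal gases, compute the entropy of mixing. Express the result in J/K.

Mole fractions: x_A = 0.898/1.24 = 0.722, x_B = 0.278.
ΔS_mix = −R(n_A ln x_A + n_B ln x_B) = −8.314 × (0.898 ln 0.722 + 0.345 ln 0.278) = 6.1 J/K.

ΔS_mix = 6.1 J/K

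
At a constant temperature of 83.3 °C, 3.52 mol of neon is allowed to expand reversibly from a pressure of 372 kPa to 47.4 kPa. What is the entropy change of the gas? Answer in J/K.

For an isothermal ideal gas ΔS_gas = nR ln(P₁/P₂) = 3.52 × 8.314 × ln(372/47.4) = 60.3 J/K.

ΔS_gas = 60.3 J/K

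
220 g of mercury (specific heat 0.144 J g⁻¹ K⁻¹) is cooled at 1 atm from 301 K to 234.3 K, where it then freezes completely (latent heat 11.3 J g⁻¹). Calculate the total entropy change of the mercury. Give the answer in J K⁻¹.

ΔS = -18.5 J/K

Cooling step: ΔS₁ = m c ln(T_tr/T_i) = 220 × 0.144 × ln(234.3/301) = -7.936 J/K.
Phase change: ΔS₂ = −mL/T_tr = −220 × 11.3 / 234.3 = -10.61 J/K.
ΔS_total = (-7.936) + (-10.61) = -18.5 J/K.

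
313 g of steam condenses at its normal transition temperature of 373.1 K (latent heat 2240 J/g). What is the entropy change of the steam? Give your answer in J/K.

Heat released by the substance: Q = −mL = −313 × 2240 = −701120 J.
At constant T, ΔS = Q_rev/T = −701120 / 373.1 = -1880 J/K.

ΔS = -1880 J/K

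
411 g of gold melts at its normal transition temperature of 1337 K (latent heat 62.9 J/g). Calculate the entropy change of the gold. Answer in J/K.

ΔS = 19.3 J/K

Heat absorbed by the substance: Q = mL = 411 × 62.9 = 25851.9 J.
At constant T, ΔS = Q_rev/T = 25851.9 / 1337 = 19.3 J/K.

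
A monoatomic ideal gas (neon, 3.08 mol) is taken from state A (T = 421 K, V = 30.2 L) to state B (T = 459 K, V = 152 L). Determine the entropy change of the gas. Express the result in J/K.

Entropy is a state function: ΔS = nC_V ln(T₂/T₁) + nR ln(V₂/V₁), with C_V = 3R/2 = 12.47 J mol⁻¹ K⁻¹ for a monoatomic ideal gas.
ΔS = 3.08 × [12.47 × ln(459/421) + 8.314 × ln(152/30.2)] = 44.7 J/K.

ΔS = 44.7 J/K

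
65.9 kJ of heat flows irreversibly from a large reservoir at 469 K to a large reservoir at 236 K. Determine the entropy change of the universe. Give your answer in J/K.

ΔS_total = 139 J/K

ΔS_hot = −Q/T_H = −65900/469 = -140.5 J/K and ΔS_cold = +Q/T_C = 65900/236 = 279.2 J/K.
ΔS_total = -140.5 + 279.2 = 139 J/K, positive as the second law requires.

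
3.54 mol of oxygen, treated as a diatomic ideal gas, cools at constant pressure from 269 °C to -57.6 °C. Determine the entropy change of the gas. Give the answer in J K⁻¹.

ΔS = -95 J/K

In kelvin: T₁ = 542.15 K, T₂ = 215.55 K. At constant pressure, ΔS = nC_p ln(T₂/T₁) with C_p = 7R/2 = 29.1 J mol⁻¹ K⁻¹.
ΔS = 3.54 × 29.1 × ln(215.55/542.15) = -95 J/K.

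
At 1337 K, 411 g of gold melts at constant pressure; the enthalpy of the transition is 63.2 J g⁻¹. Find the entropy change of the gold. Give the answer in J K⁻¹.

Heat absorbed by the substance: Q = mL = 411 × 63.2 = 25975.2 J.
At constant T, ΔS = Q_rev/T = 25975.2 / 1337 = 19.4 J/K.

ΔS = 19.4 J/K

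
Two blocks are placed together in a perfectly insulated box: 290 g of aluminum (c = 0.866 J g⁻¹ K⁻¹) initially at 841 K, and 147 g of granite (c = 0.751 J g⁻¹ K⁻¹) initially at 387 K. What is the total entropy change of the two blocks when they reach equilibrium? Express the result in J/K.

Energy balance: T_f = (m₁c₁T₁ + m₂c₂T₂)/(m₁c₁ + m₂c₂) = 702.37 K.
ΔS₁ = m₁c₁ ln(T_f/T₁) = 251.14 × ln(702.37/841) = -45.24 J/K.
ΔS₂ = m₂c₂ ln(T_f/T₂) = 110.397 × ln(702.37/387) = 65.8 J/K.
ΔS_total = -45.24 + 65.8 = 20.6 J/K.

ΔS_total = 20.6 J/K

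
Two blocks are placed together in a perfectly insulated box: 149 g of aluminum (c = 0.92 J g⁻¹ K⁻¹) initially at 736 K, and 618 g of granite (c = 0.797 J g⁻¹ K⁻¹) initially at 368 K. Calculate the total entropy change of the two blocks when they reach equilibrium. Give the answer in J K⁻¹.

Energy balance: T_f = (m₁c₁T₁ + m₂c₂T₂)/(m₁c₁ + m₂c₂) = 448.12 K.
ΔS₁ = m₁c₁ ln(T_f/T₁) = 137.08 × ln(448.12/736) = -68.01 J/K.
ΔS₂ = m₂c₂ ln(T_f/T₂) = 492.546 × ln(448.12/368) = 97.02 J/K.
ΔS_total = -68.01 + 97.02 = 29 J/K.

ΔS_total = 29 J/K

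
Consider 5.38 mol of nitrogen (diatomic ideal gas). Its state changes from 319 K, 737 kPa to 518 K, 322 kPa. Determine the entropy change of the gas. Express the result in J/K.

ΔS = 113 J/K

ΔS = nC_p ln(T₂/T₁) − nR ln(P₂/P₁), with C_p = 7R/2 = 29.1 J mol⁻¹ K⁻¹ for a diatomic ideal gas.
ΔS = 5.38 × [29.1 × ln(518/319) − 8.314 × ln(322/737)] = 113 J/K.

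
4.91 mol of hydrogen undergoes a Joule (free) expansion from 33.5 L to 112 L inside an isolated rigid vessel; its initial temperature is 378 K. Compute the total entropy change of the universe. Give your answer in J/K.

ΔS_universe = 49.3 J/K

No heat is exchanged and no work is done, so the ideal-gas temperature stays constant.
Entropy is a state function; using a reversible isothermal path, ΔS_gas = nR ln(V₂/V₁) = 4.91 × 8.314 × ln(112/33.5) = 49.3 J/K.
The insulated surroundings exchange no heat, so ΔS_surr = 0 and ΔS_universe = ΔS_gas.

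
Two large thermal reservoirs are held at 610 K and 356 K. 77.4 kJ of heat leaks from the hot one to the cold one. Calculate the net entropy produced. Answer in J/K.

ΔS_total = 90.5 J/K

ΔS_hot = −Q/T_H = −77400/610 = -126.9 J/K and ΔS_cold = +Q/T_C = 77400/356 = 217.4 J/K.
ΔS_total = -126.9 + 217.4 = 90.5 J/K, positive as the second law requires.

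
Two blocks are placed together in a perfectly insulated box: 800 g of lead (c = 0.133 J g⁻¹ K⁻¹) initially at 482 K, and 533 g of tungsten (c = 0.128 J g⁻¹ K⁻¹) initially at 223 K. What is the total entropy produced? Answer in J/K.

Energy balance: T_f = (m₁c₁T₁ + m₂c₂T₂)/(m₁c₁ + m₂c₂) = 380.81 K.
ΔS₁ = m₁c₁ ln(T_f/T₁) = 106.4 × ln(380.81/482) = -25.07 J/K.
ΔS₂ = m₂c₂ ln(T_f/T₂) = 68.224 × ln(380.81/223) = 36.51 J/K.
ΔS_total = -25.07 + 36.51 = 11.4 J/K.

ΔS_total = 11.4 J/K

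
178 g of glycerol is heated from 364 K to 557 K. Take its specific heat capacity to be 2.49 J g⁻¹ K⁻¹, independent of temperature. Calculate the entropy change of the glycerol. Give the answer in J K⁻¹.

ΔS = 189 J/K

ΔS = ∫dQ_rev/T = m c ln(T₂/T₁) = 178 × 2.49 × ln(557/364) = 189 J/K.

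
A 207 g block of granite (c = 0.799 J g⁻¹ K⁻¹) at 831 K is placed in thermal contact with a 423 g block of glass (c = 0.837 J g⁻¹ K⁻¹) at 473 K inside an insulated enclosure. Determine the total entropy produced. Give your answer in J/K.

Energy balance: T_f = (m₁c₁T₁ + m₂c₂T₂)/(m₁c₁ + m₂c₂) = 586.99 K.
ΔS₁ = m₁c₁ ln(T_f/T₁) = 165.393 × ln(586.99/831) = -57.49 J/K.
ΔS₂ = m₂c₂ ln(T_f/T₂) = 354.051 × ln(586.99/473) = 76.44 J/K.
ΔS_total = -57.49 + 76.44 = 18.9 J/K.

ΔS_total = 18.9 J/K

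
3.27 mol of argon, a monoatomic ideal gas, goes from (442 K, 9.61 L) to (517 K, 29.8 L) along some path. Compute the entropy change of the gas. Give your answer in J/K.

Entropy is a state function: ΔS = nC_V ln(T₂/T₁) + nR ln(V₂/V₁), with C_V = 3R/2 = 12.47 J mol⁻¹ K⁻¹ for a monoatomic ideal gas.
ΔS = 3.27 × [12.47 × ln(517/442) + 8.314 × ln(29.8/9.61)] = 37.2 J/K.

ΔS = 37.2 J/K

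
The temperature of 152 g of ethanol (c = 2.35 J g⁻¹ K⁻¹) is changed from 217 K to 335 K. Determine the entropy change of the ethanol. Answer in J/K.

ΔS = ∫dQ_rev/T = m c ln(T₂/T₁) = 152 × 2.35 × ln(335/217) = 155 J/K.

ΔS = 155 J/K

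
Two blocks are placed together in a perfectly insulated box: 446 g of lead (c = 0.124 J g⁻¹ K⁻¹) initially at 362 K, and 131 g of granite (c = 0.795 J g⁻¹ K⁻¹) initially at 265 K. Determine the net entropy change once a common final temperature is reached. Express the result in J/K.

ΔS_total = 1.81 J/K

Energy balance: T_f = (m₁c₁T₁ + m₂c₂T₂)/(m₁c₁ + m₂c₂) = 298.64 K.
ΔS₁ = m₁c₁ ln(T_f/T₁) = 55.304 × ln(298.64/362) = -10.64 J/K.
ΔS₂ = m₂c₂ ln(T_f/T₂) = 104.145 × ln(298.64/265) = 12.45 J/K.
ΔS_total = -10.64 + 12.45 = 1.81 J/K.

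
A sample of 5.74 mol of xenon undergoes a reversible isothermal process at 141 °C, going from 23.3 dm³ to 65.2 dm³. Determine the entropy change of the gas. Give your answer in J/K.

For an isothermal ideal gas ΔS_gas = nR ln(V₂/V₁) = 5.74 × 8.314 × ln(65.2/23.3) = 49.1 J/K.

ΔS_gas = 49.1 J/K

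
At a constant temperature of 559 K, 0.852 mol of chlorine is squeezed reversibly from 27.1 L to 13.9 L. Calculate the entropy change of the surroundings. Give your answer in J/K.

ΔS_surr = 4.73 J/K

For an isothermal ideal gas ΔS_gas = nR ln(V₂/V₁) = 0.852 × 8.314 × ln(13.9/27.1) = -4.73 J/K.
The process is reversible, so ΔS_surr = −ΔS_gas = 4.73 J/K and ΔS_universe = 0.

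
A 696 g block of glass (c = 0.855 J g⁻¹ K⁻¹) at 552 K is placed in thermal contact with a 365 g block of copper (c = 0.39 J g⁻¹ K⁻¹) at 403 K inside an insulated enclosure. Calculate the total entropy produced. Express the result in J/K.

Energy balance: T_f = (m₁c₁T₁ + m₂c₂T₂)/(m₁c₁ + m₂c₂) = 523.24 K.
ΔS₁ = m₁c₁ ln(T_f/T₁) = 595.08 × ln(523.24/552) = -31.844 J/K.
ΔS₂ = m₂c₂ ln(T_f/T₂) = 142.35 × ln(523.24/403) = 37.167 J/K.
ΔS_total = -31.844 + 37.167 = 5.32 J/K.

ΔS_total = 5.32 J/K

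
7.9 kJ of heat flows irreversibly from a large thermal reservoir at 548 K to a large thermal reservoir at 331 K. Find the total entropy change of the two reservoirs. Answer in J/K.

ΔS_total = 9.45 J/K

ΔS_hot = −Q/T_H = −7900/548 = -14.42 J/K and ΔS_cold = +Q/T_C = 7900/331 = 23.87 J/K.
ΔS_total = -14.42 + 23.87 = 9.45 J/K, positive as the second law requires.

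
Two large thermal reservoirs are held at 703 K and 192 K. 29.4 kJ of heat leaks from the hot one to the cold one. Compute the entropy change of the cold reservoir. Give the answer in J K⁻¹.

The cold reservoir gains heat Q, so ΔS_cold = +Q/T_C = 29400/192 = 153 J/K.

ΔS_cold = 153 J/K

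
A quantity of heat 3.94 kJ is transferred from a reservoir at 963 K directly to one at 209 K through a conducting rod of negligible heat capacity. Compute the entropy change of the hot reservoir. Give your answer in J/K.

The hot reservoir loses heat Q, so ΔS_hot = −Q/T_H = −3940/963 = -4.09 J/K.

ΔS_hot = -4.09 J/K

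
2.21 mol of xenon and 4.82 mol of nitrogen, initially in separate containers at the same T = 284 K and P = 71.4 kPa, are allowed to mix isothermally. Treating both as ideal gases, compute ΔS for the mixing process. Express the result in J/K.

ΔS_mix = 36.4 J/K

Mole fractions: x_A = 2.21/7.03 = 0.314, x_B = 0.686.
ΔS_mix = −R(n_A ln x_A + n_B ln x_B) = −8.314 × (2.21 ln 0.314 + 4.82 ln 0.686) = 36.4 J/K.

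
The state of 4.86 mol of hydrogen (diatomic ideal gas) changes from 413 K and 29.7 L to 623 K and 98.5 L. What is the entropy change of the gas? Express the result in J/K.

Entropy is a state function: ΔS = nC_V ln(T₂/T₁) + nR ln(V₂/V₁), with C_V = 5R/2 = 20.79 J mol⁻¹ K⁻¹ for a diatomic ideal gas.
ΔS = 4.86 × [20.79 × ln(623/413) + 8.314 × ln(98.5/29.7)] = 90 J/K.

ΔS = 90 J/K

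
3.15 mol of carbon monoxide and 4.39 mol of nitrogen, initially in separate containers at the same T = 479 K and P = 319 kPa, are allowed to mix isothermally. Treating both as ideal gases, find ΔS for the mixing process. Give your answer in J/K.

Mole fractions: x_A = 3.15/7.54 = 0.418, x_B = 0.582.
ΔS_mix = −R(n_A ln x_A + n_B ln x_B) = −8.314 × (3.15 ln 0.418 + 4.39 ln 0.582) = 42.6 J/K.

ΔS_mix = 42.6 J/K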